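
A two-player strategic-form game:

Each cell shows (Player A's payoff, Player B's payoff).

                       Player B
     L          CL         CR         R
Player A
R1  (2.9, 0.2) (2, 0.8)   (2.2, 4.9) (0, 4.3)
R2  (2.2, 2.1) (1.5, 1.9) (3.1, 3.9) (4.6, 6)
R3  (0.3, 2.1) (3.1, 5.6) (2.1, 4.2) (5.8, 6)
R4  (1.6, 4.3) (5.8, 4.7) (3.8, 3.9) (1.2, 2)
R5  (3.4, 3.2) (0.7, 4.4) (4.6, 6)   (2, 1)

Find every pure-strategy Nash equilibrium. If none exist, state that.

Player A against L: payoffs 2.9, 2.2, 0.3, 1.6, 3.4 → best response R5.
Player A against CL: payoffs 2, 1.5, 3.1, 5.8, 0.7 → best response R4.
Player A against CR: payoffs 2.2, 3.1, 2.1, 3.8, 4.6 → best response R5.
Player A against R: payoffs 0, 4.6, 5.8, 1.2, 2 → best response R3.
Player B against R1: payoffs 0.2, 0.8, 4.9, 4.3 → best response CR.
Player B against R2: payoffs 2.1, 1.9, 3.9, 6 → best response R.
Player B against R3: payoffs 2.1, 5.6, 4.2, 6 → best response R.
Player B against R4: payoffs 4.3, 4.7, 3.9, 2 → best response CL.
Player B against R5: payoffs 3.2, 4.4, 6, 1 → best response CR.
Mutual best responses: (R3, R); (R4, CL); (R5, CR).

(R3, R), (R4, CL), (R5, CR)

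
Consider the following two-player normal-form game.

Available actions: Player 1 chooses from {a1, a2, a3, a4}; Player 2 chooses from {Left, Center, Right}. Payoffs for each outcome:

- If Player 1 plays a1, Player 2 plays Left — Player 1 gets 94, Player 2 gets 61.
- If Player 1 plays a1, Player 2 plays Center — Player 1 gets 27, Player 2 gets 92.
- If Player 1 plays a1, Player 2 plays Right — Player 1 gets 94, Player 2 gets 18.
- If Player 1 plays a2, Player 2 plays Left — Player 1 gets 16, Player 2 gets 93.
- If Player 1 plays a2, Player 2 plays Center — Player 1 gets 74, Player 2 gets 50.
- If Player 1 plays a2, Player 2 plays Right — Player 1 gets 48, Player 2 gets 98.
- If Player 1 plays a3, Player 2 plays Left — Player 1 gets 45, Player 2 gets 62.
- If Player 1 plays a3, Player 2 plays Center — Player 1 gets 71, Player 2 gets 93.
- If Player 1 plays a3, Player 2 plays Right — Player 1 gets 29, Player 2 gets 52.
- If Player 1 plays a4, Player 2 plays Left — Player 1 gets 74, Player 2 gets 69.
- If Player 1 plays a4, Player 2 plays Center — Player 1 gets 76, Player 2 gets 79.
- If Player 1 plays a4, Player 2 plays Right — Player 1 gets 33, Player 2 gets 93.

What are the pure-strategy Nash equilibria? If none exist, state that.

Player 1 against Left: payoffs 94, 16, 45, 74 → best response a1.
Player 1 against Center: payoffs 27, 74, 71, 76 → best response a4.
Player 1 against Right: payoffs 94, 48, 29, 33 → best response a1.
Player 2 against a1: payoffs 61, 92, 18 → best response Center.
Player 2 against a2: payoffs 93, 50, 98 → best response Right.
Player 2 against a3: payoffs 62, 93, 52 → best response Center.
Player 2 against a4: payoffs 69, 79, 93 → best response Right.
No profile is a mutual best response for all players.

This game has no pure Nash equilibrium.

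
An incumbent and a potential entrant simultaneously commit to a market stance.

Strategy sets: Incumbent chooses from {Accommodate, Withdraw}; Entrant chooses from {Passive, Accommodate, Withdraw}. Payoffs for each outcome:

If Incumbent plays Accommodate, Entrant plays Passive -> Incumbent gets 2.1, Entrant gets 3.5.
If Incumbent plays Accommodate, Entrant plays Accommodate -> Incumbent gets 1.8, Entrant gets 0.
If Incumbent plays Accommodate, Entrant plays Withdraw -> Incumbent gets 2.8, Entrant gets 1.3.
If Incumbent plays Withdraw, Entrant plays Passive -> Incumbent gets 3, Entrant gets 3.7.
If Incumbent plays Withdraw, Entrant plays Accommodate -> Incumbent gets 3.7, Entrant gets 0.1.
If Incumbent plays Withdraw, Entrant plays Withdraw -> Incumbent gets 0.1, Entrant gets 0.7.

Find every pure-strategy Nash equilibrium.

(Withdraw, Passive)

(Accommodate, Passive): Incumbent can switch to Withdraw (2.1 → 3). Not NE.
(Accommodate, Accommodate): Incumbent can switch to Withdraw (1.8 → 3.7). Not NE.
(Accommodate, Withdraw): Entrant can switch to Passive (1.3 → 3.5). Not NE.
(Withdraw, Passive): Incumbent gets 3, best alternative 2.1; Entrant gets 3.7, best alternative 0.7. No profitable deviation — NE.
(Withdraw, Accommodate): Entrant can switch to Passive (0.1 → 3.7). Not NE.
(Withdraw, Withdraw): Incumbent can switch to Accommodate (0.1 → 2.8). Not NE.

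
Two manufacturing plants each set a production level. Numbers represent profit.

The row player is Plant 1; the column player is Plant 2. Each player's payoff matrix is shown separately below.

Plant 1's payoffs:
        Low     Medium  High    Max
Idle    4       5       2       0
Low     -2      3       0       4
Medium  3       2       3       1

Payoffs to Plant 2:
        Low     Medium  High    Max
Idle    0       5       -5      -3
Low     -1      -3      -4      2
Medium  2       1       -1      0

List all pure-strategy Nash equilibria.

Pure-strategy Nash equilibria: (Idle, Medium), (Low, Max)

Plant 1 against Low: payoffs 4, -2, 3 → best response Idle.
Plant 1 against Medium: payoffs 5, 3, 2 → best response Idle.
Plant 1 against High: payoffs 2, 0, 3 → best response Medium.
Plant 1 against Max: payoffs 0, 4, 1 → best response Low.
Plant 2 against Idle: payoffs 0, 5, -5, -3 → best response Medium.
Plant 2 against Low: payoffs -1, -3, -4, 2 → best response Max.
Plant 2 against Medium: payoffs 2, 1, -1, 0 → best response Low.
Mutual best responses: (Idle, Medium); (Low, Max).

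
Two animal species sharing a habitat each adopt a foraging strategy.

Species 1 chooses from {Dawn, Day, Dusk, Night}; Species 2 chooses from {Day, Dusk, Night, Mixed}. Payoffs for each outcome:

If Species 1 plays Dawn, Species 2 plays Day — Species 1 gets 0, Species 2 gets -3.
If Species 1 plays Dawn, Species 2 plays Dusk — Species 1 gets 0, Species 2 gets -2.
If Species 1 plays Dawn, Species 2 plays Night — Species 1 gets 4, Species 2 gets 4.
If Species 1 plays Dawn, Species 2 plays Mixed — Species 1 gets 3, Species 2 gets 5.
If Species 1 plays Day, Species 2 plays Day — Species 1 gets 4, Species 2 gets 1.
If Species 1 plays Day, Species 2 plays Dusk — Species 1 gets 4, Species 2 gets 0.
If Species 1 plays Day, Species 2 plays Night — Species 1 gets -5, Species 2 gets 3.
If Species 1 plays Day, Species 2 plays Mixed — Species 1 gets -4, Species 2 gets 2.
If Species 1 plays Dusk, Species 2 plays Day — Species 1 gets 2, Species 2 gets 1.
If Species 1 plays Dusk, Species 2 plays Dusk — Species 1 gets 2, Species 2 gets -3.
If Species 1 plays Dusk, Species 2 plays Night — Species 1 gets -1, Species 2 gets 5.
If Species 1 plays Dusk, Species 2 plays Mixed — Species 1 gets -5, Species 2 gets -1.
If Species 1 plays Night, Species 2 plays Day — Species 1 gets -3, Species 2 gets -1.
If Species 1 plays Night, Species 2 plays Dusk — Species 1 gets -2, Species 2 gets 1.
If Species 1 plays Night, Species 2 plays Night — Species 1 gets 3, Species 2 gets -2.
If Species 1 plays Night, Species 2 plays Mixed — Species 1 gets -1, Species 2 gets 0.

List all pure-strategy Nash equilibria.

(Dawn, Mixed)

Species 1 against Day: payoffs 0, 4, 2, -3 → best response Day.
Species 1 against Dusk: payoffs 0, 4, 2, -2 → best response Day.
Species 1 against Night: payoffs 4, -5, -1, 3 → best response Dawn.
Species 1 against Mixed: payoffs 3, -4, -5, -1 → best response Dawn.
Species 2 against Dawn: payoffs -3, -2, 4, 5 → best response Mixed.
Species 2 against Day: payoffs 1, 0, 3, 2 → best response Night.
Species 2 against Dusk: payoffs 1, -3, 5, -1 → best response Night.
Species 2 against Night: payoffs -1, 1, -2, 0 → best response Dusk.
Mutual best responses: (Dawn, Mixed).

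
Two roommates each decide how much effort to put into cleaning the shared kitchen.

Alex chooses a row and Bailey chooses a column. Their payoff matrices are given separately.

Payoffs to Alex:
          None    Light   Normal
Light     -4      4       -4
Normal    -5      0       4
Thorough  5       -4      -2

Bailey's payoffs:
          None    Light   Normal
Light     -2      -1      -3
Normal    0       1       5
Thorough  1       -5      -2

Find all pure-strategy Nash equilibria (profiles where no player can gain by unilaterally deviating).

(Light, Light) and (Normal, Normal) and (Thorough, None)

(Light, None): Alex can switch to Thorough (-4 → 5). Not NE.
(Light, Light): Alex gets 4, best alternative 0; Bailey gets -1, best alternative -2. No profitable deviation — NE.
(Light, Normal): Alex can switch to Normal (-4 → 4). Not NE.
(Normal, None): Alex can switch to Light (-5 → -4). Not NE.
(Normal, Light): Alex can switch to Light (0 → 4). Not NE.
(Normal, Normal): Alex gets 4, best alternative -2; Bailey gets 5, best alternative 1. No profitable deviation — NE.
(Thorough, None): Alex gets 5, best alternative -4; Bailey gets 1, best alternative -2. No profitable deviation — NE.
(Thorough, Light): Alex can switch to Light (-4 → 4). Not NE.
(Thorough, Normal): Alex can switch to Normal (-2 → 4). Not NE.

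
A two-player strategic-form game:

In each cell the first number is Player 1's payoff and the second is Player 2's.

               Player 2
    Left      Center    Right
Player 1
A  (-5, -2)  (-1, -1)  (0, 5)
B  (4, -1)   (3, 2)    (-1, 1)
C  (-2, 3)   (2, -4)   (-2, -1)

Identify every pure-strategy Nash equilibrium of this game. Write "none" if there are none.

(A, Right); (B, Center)

Player 1 against Left: payoffs -5, 4, -2 → best response B.
Player 1 against Center: payoffs -1, 3, 2 → best response B.
Player 1 against Right: payoffs 0, -1, -2 → best response A.
Player 2 against A: payoffs -2, -1, 5 → best response Right.
Player 2 against B: payoffs -1, 2, 1 → best response Center.
Player 2 against C: payoffs 3, -4, -1 → best response Left.
Mutual best responses: (A, Right); (B, Center).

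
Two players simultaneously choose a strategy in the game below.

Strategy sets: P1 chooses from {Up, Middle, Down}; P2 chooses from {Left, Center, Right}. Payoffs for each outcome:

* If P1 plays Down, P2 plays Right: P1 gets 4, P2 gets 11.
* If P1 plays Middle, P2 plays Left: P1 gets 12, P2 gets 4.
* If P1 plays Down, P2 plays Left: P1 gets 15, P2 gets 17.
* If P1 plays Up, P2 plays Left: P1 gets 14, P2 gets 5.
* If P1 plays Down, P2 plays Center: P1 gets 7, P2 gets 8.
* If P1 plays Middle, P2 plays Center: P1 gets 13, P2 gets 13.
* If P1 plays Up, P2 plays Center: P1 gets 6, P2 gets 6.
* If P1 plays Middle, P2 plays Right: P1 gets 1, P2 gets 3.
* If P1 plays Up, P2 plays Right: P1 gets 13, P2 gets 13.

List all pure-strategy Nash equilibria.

Pure-strategy Nash equilibria: (Up, Right); (Middle, Center); (Down, Left)

Check each profile: it is a Nash equilibrium iff no player can strictly gain by switching unilaterally.
(Up, Left): P1 can switch to Down (14 → 15). Not NE.
(Up, Center): P1 can switch to Middle (6 → 13). Not NE.
(Up, Right): P1 gets 13, best alternative 4; P2 gets 13, best alternative 6. No profitable deviation — NE.
(Middle, Left): P1 can switch to Up (12 → 14). Not NE.
(Middle, Center): P1 gets 13, best alternative 7; P2 gets 13, best alternative 4. No profitable deviation — NE.
(Middle, Right): P1 can switch to Up (1 → 13). Not NE.
(Down, Left): P1 gets 15, best alternative 14; P2 gets 17, best alternative 11. No profitable deviation — NE.
(Down, Center): P1 can switch to Middle (7 → 13). Not NE.
(Down, Right): P1 can switch to Up (4 → 13). Not NE.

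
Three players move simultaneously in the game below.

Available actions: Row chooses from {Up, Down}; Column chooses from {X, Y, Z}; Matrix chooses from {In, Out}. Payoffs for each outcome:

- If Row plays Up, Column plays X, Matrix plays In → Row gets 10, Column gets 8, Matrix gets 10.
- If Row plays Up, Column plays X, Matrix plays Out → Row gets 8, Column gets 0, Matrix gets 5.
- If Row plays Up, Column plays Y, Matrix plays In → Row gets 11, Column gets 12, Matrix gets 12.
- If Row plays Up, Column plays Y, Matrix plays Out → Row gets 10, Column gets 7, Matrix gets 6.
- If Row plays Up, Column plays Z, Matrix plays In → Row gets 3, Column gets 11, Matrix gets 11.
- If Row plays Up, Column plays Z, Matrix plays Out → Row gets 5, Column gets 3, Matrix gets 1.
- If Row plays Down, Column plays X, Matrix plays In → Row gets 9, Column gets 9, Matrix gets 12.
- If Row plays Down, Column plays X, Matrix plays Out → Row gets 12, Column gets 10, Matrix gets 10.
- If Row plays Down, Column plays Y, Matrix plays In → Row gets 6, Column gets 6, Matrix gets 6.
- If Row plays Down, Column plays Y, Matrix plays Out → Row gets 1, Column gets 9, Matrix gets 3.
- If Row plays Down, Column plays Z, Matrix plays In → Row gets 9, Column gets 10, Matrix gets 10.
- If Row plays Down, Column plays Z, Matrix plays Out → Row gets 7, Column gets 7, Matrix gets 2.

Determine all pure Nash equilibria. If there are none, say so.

Mark each player's best response to every combination of opponents' strategies; a profile where every player is best-responding is a pure Nash equilibrium.
Row against (X, In): payoffs 10, 9 → best response Up.
Row against (X, Out): payoffs 8, 12 → best response Down.
Row against (Y, In): payoffs 11, 6 → best response Up.
Row against (Y, Out): payoffs 10, 1 → best response Up.
Row against (Z, In): payoffs 3, 9 → best response Down.
Row against (Z, Out): payoffs 5, 7 → best response Down.
Column against (Up, In): payoffs 8, 12, 11 → best response Y.
Column against (Up, Out): payoffs 0, 7, 3 → best response Y.
Column against (Down, In): payoffs 9, 6, 10 → best response Z.
Column against (Down, Out): payoffs 10, 9, 7 → best response X.
Matrix against (Up, X): payoffs 10, 5 → best response In.
Matrix against (Up, Y): payoffs 12, 6 → best response In.
Matrix against (Up, Z): payoffs 11, 1 → best response In.
Matrix against (Down, X): payoffs 12, 10 → best response In.
Matrix against (Down, Y): payoffs 6, 3 → best response In.
Matrix against (Down, Z): payoffs 10, 2 → best response In.
Mutual best responses: (Up, Y, In); (Down, Z, In).

The pure Nash equilibria are (Up, Y, In) and (Down, Z, In).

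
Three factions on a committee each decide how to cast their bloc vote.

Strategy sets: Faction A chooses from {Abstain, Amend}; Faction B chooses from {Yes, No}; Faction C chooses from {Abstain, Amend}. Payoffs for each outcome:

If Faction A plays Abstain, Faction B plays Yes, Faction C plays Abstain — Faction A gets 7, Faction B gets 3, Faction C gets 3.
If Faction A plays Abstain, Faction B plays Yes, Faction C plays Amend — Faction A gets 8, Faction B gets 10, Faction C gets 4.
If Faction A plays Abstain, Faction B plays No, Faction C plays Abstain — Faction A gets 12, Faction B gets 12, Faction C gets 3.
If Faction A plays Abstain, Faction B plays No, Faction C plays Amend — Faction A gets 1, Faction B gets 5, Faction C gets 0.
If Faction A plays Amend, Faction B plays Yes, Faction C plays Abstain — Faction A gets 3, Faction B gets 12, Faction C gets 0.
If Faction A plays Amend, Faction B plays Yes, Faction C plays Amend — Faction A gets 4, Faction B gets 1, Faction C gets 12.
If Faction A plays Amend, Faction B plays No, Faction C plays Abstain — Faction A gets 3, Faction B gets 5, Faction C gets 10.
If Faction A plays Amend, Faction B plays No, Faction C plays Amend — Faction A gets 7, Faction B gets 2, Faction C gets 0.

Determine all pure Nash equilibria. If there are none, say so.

(Abstain, Yes, Abstain): Faction B can switch to No (3 → 12). Not NE.
(Abstain, Yes, Amend): Faction A gets 8, best alternative 4; Faction B gets 10, best alternative 5; Faction C gets 4, best alternative 3. No profitable deviation — NE.
(Abstain, No, Abstain): Faction A gets 12, best alternative 3; Faction B gets 12, best alternative 3; Faction C gets 3, best alternative 0. No profitable deviation — NE.
(Abstain, No, Amend): Faction A can switch to Amend (1 → 7). Not NE.
(Amend, Yes, Abstain): Faction A can switch to Abstain (3 → 7). Not NE.
(Amend, Yes, Amend): Faction A can switch to Abstain (4 → 8). Not NE.
(Amend, No, Abstain): Faction A can switch to Abstain (3 → 12). Not NE.
(Amend, No, Amend): Faction C can switch to Abstain (0 → 10). Not NE.

The pure Nash equilibria are (Abstain, Yes, Amend) and (Abstain, No, Abstain).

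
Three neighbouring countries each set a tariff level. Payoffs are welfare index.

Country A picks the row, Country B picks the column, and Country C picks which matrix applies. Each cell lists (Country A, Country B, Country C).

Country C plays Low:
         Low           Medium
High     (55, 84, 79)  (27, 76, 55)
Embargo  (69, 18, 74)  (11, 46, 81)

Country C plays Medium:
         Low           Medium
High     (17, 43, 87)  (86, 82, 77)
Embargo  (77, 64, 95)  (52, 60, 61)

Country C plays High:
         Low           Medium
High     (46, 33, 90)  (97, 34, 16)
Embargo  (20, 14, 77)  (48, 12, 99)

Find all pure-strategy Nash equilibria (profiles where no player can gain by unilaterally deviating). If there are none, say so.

(High, Medium, Medium), (Embargo, Low, Medium)

(High, Low, Low): Country A can switch to Embargo (55 → 69). Not NE.
(High, Low, Medium): Country A can switch to Embargo (17 → 77). Not NE.
(High, Low, High): Country B can switch to Medium (33 → 34). Not NE.
(High, Medium, Low): Country B can switch to Low (76 → 84). Not NE.
(High, Medium, Medium): Country A gets 86, best alternative 52; Country B gets 82, best alternative 43; Country C gets 77, best alternative 55. No profitable deviation — NE.
(High, Medium, High): Country C can switch to Low (16 → 55). Not NE.
(Embargo, Low, Low): Country B can switch to Medium (18 → 46). Not NE.
(Embargo, Low, Medium): Country A gets 77, best alternative 17; Country B gets 64, best alternative 60; Country C gets 95, best alternative 77. No profitable deviation — NE.
(Embargo, Low, High): Country A can switch to High (20 → 46). Not NE.
(Embargo, Medium, Low): Country A can switch to High (11 → 27). Not NE.
(Embargo, Medium, Medium): Country A can switch to High (52 → 86). Not NE.
(Embargo, Medium, High): Country A can switch to High (48 → 97). Not NE.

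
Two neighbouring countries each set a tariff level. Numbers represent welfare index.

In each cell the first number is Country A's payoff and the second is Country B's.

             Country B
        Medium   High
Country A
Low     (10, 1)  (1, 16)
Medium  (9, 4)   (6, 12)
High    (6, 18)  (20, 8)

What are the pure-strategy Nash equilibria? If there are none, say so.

There is no pure-strategy Nash equilibrium.

Country A against Medium: payoffs 10, 9, 6 → best response Low.
Country A against High: payoffs 1, 6, 20 → best response High.
Country B against Low: payoffs 1, 16 → best response High.
Country B against Medium: payoffs 4, 12 → best response High.
Country B against High: payoffs 18, 8 → best response Medium.
No profile is a mutual best response for all players.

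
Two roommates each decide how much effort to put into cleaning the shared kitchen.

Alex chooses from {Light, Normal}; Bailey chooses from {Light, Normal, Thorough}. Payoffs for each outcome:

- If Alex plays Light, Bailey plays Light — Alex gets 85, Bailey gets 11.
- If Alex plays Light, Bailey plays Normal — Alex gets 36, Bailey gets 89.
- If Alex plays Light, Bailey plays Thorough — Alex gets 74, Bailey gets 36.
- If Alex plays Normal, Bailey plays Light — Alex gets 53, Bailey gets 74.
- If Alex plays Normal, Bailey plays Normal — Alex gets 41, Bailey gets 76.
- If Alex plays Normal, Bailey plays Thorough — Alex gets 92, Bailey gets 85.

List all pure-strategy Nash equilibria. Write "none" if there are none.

Alex against Light: payoffs 85, 53 → best response Light.
Alex against Normal: payoffs 36, 41 → best response Normal.
Alex against Thorough: payoffs 74, 92 → best response Normal.
Bailey against Light: payoffs 11, 89, 36 → best response Normal.
Bailey against Normal: payoffs 74, 76, 85 → best response Thorough.
Mutual best responses: (Normal, Thorough).

Pure NE: (Normal, Thorough)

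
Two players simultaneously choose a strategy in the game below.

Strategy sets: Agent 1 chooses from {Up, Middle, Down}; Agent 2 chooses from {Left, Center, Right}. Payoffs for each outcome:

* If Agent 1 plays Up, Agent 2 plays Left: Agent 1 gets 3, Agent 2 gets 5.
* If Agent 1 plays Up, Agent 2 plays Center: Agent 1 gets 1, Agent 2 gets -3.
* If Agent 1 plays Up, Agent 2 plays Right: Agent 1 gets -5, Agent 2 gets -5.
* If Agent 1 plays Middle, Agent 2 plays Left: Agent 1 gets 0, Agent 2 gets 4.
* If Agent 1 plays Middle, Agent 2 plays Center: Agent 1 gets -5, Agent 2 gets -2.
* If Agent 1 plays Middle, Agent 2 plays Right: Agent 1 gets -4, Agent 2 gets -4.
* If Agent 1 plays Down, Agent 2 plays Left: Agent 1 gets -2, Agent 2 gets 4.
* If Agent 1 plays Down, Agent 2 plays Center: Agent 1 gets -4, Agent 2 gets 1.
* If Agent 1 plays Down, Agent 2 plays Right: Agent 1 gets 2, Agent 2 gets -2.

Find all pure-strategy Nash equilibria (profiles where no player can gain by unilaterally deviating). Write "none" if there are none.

(Up, Left)

Agent 1 against Left: payoffs 3, 0, -2 → best response Up.
Agent 1 against Center: payoffs 1, -5, -4 → best response Up.
Agent 1 against Right: payoffs -5, -4, 2 → best response Down.
Agent 2 against Up: payoffs 5, -3, -5 → best response Left.
Agent 2 against Middle: payoffs 4, -2, -4 → best response Left.
Agent 2 against Down: payoffs 4, 1, -2 → best response Left.
Mutual best responses: (Up, Left).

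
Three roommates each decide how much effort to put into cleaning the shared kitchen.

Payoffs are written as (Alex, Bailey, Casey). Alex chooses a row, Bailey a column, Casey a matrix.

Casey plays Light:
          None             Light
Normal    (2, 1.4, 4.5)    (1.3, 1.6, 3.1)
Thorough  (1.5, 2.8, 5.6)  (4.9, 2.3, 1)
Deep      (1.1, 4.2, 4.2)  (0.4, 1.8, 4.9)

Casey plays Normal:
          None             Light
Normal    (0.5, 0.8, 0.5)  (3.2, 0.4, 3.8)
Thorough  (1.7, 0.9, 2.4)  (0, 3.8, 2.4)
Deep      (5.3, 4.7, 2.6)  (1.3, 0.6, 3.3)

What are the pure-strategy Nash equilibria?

There is no pure-strategy Nash equilibrium.

Alex against (None, Light): payoffs 2, 1.5, 1.1 → best response Normal.
Alex against (None, Normal): payoffs 0.5, 1.7, 5.3 → best response Deep.
Alex against (Light, Light): payoffs 1.3, 4.9, 0.4 → best response Thorough.
Alex against (Light, Normal): payoffs 3.2, 0, 1.3 → best response Normal.
Bailey against (Normal, Light): payoffs 1.4, 1.6 → best response Light.
Bailey against (Normal, Normal): payoffs 0.8, 0.4 → best response None.
Bailey against (Thorough, Light): payoffs 2.8, 2.3 → best response None.
Bailey against (Thorough, Normal): payoffs 0.9, 3.8 → best response Light.
Bailey against (Deep, Light): payoffs 4.2, 1.8 → best response None.
Bailey against (Deep, Normal): payoffs 4.7, 0.6 → best response None.
Casey against (Normal, None): payoffs 4.5, 0.5 → best response Light.
Casey against (Normal, Light): payoffs 3.1, 3.8 → best response Normal.
Casey against (Thorough, None): payoffs 5.6, 2.4 → best response Light.
Casey against (Thorough, Light): payoffs 1, 2.4 → best response Normal.
Casey against (Deep, None): payoffs 4.2, 2.6 → best response Light.
Casey against (Deep, Light): payoffs 4.9, 3.3 → best response Light.
No profile is a mutual best response for all players.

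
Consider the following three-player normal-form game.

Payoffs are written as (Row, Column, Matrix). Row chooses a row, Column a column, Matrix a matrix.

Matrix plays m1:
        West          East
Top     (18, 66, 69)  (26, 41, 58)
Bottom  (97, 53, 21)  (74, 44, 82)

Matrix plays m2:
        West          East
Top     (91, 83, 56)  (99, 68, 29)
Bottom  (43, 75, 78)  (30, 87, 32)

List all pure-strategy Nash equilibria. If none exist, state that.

(Top, West, m1): Row can switch to Bottom (18 → 97). Not NE.
(Top, West, m2): Matrix can switch to m1 (56 → 69). Not NE.
(Top, East, m1): Row can switch to Bottom (26 → 74). Not NE.
(Top, East, m2): Column can switch to West (68 → 83). Not NE.
(Bottom, West, m1): Matrix can switch to m2 (21 → 78). Not NE.
(Bottom, West, m2): Row can switch to Top (43 → 91). Not NE.
(Bottom, East, m1): Column can switch to West (44 → 53). Not NE.
(Bottom, East, m2): Row can switch to Top (30 → 99). Not NE.

No pure-strategy Nash equilibrium.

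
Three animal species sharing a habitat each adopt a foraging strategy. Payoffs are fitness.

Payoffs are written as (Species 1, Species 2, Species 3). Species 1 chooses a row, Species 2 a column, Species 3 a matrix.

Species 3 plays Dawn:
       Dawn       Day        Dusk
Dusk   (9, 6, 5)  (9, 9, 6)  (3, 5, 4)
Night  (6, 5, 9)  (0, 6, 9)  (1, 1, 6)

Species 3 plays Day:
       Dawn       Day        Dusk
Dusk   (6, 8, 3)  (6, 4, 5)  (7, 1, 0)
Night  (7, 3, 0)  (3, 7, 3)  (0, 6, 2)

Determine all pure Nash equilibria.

Mark each player's best response to every combination of opponents' strategies; a profile where every player is best-responding is a pure Nash equilibrium.
Species 1 against (Dawn, Dawn): payoffs 9, 6 → best response Dusk.
Species 1 against (Dawn, Day): payoffs 6, 7 → best response Night.
Species 1 against (Day, Dawn): payoffs 9, 0 → best response Dusk.
Species 1 against (Day, Day): payoffs 6, 3 → best response Dusk.
Species 1 against (Dusk, Dawn): payoffs 3, 1 → best response Dusk.
Species 1 against (Dusk, Day): payoffs 7, 0 → best response Dusk.
Species 2 against (Dusk, Dawn): payoffs 6, 9, 5 → best response Day.
Species 2 against (Dusk, Day): payoffs 8, 4, 1 → best response Dawn.
Species 2 against (Night, Dawn): payoffs 5, 6, 1 → best response Day.
Species 2 against (Night, Day): payoffs 3, 7, 6 → best response Day.
Species 3 against (Dusk, Dawn): payoffs 5, 3 → best response Dawn.
Species 3 against (Dusk, Day): payoffs 6, 5 → best response Dawn.
Species 3 against (Dusk, Dusk): payoffs 4, 0 → best response Dawn.
Species 3 against (Night, Dawn): payoffs 9, 0 → best response Dawn.
Species 3 against (Night, Day): payoffs 9, 3 → best response Dawn.
Species 3 against (Night, Dusk): payoffs 6, 2 → best response Dawn.
Mutual best responses: (Dusk, Day, Dawn).

(Dusk, Day, Dawn)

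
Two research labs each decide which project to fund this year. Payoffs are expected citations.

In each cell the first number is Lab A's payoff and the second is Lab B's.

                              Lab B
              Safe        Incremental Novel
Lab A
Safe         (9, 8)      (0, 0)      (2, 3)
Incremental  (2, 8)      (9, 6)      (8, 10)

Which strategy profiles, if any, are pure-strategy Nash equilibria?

(Safe, Safe): Lab A gets 9, best alternative 2; Lab B gets 8, best alternative 3. No profitable deviation — NE.
(Safe, Incremental): Lab A can switch to Incremental (0 → 9). Not NE.
(Safe, Novel): Lab A can switch to Incremental (2 → 8). Not NE.
(Incremental, Safe): Lab A can switch to Safe (2 → 9). Not NE.
(Incremental, Incremental): Lab B can switch to Safe (6 → 8). Not NE.
(Incremental, Novel): Lab A gets 8, best alternative 2; Lab B gets 10, best alternative 8. No profitable deviation — NE.

(Safe, Safe); (Incremental, Novel)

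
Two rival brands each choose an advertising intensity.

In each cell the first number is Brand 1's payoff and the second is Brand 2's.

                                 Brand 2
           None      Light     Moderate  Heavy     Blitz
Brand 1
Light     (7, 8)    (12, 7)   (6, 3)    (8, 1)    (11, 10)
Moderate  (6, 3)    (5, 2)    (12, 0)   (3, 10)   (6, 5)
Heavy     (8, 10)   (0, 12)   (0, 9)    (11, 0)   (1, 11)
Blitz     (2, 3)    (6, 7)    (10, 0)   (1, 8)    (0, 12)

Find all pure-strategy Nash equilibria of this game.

The unique pure-strategy Nash equilibrium is (Light, Blitz).

Check each profile: it is a Nash equilibrium iff no player can strictly gain by switching unilaterally.
(Light, None): Brand 1 can switch to Heavy (7 → 8). Not NE.
(Light, Light): Brand 2 can switch to None (7 → 8). Not NE.
(Light, Moderate): Brand 1 can switch to Moderate (6 → 12). Not NE.
(Light, Heavy): Brand 1 can switch to Heavy (8 → 11). Not NE.
(Light, Blitz): Brand 1 gets 11, best alternative 6; Brand 2 gets 10, best alternative 8. No profitable deviation — NE.
(Moderate, None): Brand 1 can switch to Light (6 → 7). Not NE.
(Moderate, Light): Brand 1 can switch to Light (5 → 12). Not NE.
(Moderate, Moderate): Brand 2 can switch to None (0 → 3). Not NE.
(Moderate, Heavy): Brand 1 can switch to Light (3 → 8). Not NE.
(Moderate, Blitz): Brand 1 can switch to Light (6 → 11). Not NE.
(Heavy, None): Brand 2 can switch to Light (10 → 12). Not NE.
(The remaining 9 profiles each have a profitable deviation by the same check.)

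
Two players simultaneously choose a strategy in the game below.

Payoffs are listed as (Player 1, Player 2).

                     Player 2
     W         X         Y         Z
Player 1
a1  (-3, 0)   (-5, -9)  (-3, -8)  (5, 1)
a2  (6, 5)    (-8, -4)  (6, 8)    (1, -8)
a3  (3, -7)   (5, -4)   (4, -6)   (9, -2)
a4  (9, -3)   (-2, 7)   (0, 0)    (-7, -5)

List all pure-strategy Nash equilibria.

(a2, Y) and (a3, Z)

For each strategy profile, look for a profitable unilateral deviation.
(a1, W): Player 1 can switch to a2 (-3 → 6). Not NE.
(a1, X): Player 1 can switch to a3 (-5 → 5). Not NE.
(a1, Y): Player 1 can switch to a2 (-3 → 6). Not NE.
(a1, Z): Player 1 can switch to a3 (5 → 9). Not NE.
(a2, W): Player 1 can switch to a4 (6 → 9). Not NE.
(a2, X): Player 1 can switch to a1 (-8 → -5). Not NE.
(a2, Y): Player 1 gets 6, best alternative 4; Player 2 gets 8, best alternative 5. No profitable deviation — NE.
(a2, Z): Player 1 can switch to a1 (1 → 5). Not NE.
(a3, W): Player 1 can switch to a2 (3 → 6). Not NE.
(a3, Z): Player 1 gets 9, best alternative 5; Player 2 gets -2, best alternative -4. No profitable deviation — NE.
(The remaining 6 profiles each have a profitable deviation by the same check.)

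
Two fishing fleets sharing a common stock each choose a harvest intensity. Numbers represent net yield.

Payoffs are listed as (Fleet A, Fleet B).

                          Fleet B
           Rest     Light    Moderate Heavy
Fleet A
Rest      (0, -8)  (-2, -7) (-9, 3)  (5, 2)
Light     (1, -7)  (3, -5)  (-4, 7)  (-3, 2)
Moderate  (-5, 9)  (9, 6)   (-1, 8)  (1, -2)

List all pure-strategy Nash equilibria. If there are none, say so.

Fleet A against Rest: payoffs 0, 1, -5 → best response Light.
Fleet A against Light: payoffs -2, 3, 9 → best response Moderate.
Fleet A against Moderate: payoffs -9, -4, -1 → best response Moderate.
Fleet A against Heavy: payoffs 5, -3, 1 → best response Rest.
Fleet B against Rest: payoffs -8, -7, 3, 2 → best response Moderate.
Fleet B against Light: payoffs -7, -5, 7, 2 → best response Moderate.
Fleet B against Moderate: payoffs 9, 6, 8, -2 → best response Rest.
No profile is a mutual best response for all players.

This game has no pure Nash equilibrium.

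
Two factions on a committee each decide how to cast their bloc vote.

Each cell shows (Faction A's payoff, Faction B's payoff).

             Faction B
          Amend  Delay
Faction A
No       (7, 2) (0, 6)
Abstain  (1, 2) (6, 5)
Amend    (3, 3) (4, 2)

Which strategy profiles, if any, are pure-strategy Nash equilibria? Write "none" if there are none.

(No, Amend): Faction B can switch to Delay (2 → 6). Not NE.
(No, Delay): Faction A can switch to Abstain (0 → 6). Not NE.
(Abstain, Amend): Faction A can switch to No (1 → 7). Not NE.
(Abstain, Delay): Faction A gets 6, best alternative 4; Faction B gets 5, best alternative 2. No profitable deviation — NE.
(Amend, Amend): Faction A can switch to No (3 → 7). Not NE.
(Amend, Delay): Faction A can switch to Abstain (4 → 6). Not NE.

Pure NE: (Abstain, Delay)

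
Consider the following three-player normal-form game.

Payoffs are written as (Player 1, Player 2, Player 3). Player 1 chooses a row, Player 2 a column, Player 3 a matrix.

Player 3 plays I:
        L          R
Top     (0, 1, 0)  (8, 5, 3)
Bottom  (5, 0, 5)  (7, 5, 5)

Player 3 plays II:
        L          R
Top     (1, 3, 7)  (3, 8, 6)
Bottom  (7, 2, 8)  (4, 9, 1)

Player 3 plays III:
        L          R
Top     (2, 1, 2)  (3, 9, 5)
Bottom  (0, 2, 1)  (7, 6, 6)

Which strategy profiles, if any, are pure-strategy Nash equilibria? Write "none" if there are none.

Pure NE: (Bottom, R, III)

Player 1 against (L, I): payoffs 0, 5 → best response Bottom.
Player 1 against (L, II): payoffs 1, 7 → best response Bottom.
Player 1 against (L, III): payoffs 2, 0 → best response Top.
Player 1 against (R, I): payoffs 8, 7 → best response Top.
Player 1 against (R, II): payoffs 3, 4 → best response Bottom.
Player 1 against (R, III): payoffs 3, 7 → best response Bottom.
Player 2 against (Top, I): payoffs 1, 5 → best response R.
Player 2 against (Top, II): payoffs 3, 8 → best response R.
Player 2 against (Top, III): payoffs 1, 9 → best response R.
Player 2 against (Bottom, I): payoffs 0, 5 → best response R.
Player 2 against (Bottom, II): payoffs 2, 9 → best response R.
Player 2 against (Bottom, III): payoffs 2, 6 → best response R.
Player 3 against (Top, L): payoffs 0, 7, 2 → best response II.
Player 3 against (Top, R): payoffs 3, 6, 5 → best response II.
Player 3 against (Bottom, L): payoffs 5, 8, 1 → best response II.
Player 3 against (Bottom, R): payoffs 5, 1, 6 → best response III.
Mutual best responses: (Bottom, R, III).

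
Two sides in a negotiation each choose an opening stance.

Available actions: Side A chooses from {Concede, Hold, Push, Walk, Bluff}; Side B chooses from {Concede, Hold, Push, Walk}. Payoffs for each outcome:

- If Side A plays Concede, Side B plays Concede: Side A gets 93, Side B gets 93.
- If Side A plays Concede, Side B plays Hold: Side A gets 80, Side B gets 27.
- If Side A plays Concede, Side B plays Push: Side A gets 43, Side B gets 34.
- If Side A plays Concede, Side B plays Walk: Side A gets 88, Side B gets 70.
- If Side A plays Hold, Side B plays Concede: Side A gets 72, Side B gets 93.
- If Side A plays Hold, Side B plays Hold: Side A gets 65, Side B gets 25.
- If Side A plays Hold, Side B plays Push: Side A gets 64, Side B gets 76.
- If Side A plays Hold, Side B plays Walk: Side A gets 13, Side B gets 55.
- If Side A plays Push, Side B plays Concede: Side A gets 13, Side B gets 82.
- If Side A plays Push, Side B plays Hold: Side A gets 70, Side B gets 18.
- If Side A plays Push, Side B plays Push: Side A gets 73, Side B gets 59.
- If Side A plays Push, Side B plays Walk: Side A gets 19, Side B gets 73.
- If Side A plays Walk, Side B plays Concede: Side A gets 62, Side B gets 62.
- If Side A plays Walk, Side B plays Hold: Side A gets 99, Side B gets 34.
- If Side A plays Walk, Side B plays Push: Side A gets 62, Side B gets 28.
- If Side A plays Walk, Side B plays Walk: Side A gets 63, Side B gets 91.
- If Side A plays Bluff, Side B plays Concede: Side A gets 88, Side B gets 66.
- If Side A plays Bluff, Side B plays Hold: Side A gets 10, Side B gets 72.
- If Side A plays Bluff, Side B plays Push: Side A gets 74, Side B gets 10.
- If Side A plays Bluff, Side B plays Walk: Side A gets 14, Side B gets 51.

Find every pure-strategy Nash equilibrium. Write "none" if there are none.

(Concede, Concede)

Side A against Concede: payoffs 93, 72, 13, 62, 88 → best response Concede.
Side A against Hold: payoffs 80, 65, 70, 99, 10 → best response Walk.
Side A against Push: payoffs 43, 64, 73, 62, 74 → best response Bluff.
Side A against Walk: payoffs 88, 13, 19, 63, 14 → best response Concede.
Side B against Concede: payoffs 93, 27, 34, 70 → best response Concede.
Side B against Hold: payoffs 93, 25, 76, 55 → best response Concede.
Side B against Push: payoffs 82, 18, 59, 73 → best response Concede.
Side B against Walk: payoffs 62, 34, 28, 91 → best response Walk.
Side B against Bluff: payoffs 66, 72, 10, 51 → best response Hold.
Mutual best responses: (Concede, Concede).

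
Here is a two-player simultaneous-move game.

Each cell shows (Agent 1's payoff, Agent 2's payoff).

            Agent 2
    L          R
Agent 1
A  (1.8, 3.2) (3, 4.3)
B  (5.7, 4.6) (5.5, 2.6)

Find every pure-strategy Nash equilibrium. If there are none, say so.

(B, L)

Check each profile: it is a Nash equilibrium iff no player can strictly gain by switching unilaterally.
(A, L): Agent 1 can switch to B (1.8 → 5.7). Not NE.
(A, R): Agent 1 can switch to B (3 → 5.5). Not NE.
(B, L): Agent 1 gets 5.7, best alternative 1.8; Agent 2 gets 4.6, best alternative 2.6. No profitable deviation — NE.
(B, R): Agent 2 can switch to L (2.6 → 4.6). Not NE.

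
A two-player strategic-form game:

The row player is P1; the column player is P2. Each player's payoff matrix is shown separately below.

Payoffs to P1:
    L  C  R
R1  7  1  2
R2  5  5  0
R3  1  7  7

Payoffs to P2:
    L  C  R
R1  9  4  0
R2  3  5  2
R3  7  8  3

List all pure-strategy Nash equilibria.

The pure Nash equilibria are (R1, L), (R3, C).

For each player, find the best response to each opponent profile; mutual best responses are the pure NE.
P1 against L: payoffs 7, 5, 1 → best response R1.
P1 against C: payoffs 1, 5, 7 → best response R3.
P1 against R: payoffs 2, 0, 7 → best response R3.
P2 against R1: payoffs 9, 4, 0 → best response L.
P2 against R2: payoffs 3, 5, 2 → best response C.
P2 against R3: payoffs 7, 8, 3 → best response C.
Mutual best responses: (R1, L); (R3, C).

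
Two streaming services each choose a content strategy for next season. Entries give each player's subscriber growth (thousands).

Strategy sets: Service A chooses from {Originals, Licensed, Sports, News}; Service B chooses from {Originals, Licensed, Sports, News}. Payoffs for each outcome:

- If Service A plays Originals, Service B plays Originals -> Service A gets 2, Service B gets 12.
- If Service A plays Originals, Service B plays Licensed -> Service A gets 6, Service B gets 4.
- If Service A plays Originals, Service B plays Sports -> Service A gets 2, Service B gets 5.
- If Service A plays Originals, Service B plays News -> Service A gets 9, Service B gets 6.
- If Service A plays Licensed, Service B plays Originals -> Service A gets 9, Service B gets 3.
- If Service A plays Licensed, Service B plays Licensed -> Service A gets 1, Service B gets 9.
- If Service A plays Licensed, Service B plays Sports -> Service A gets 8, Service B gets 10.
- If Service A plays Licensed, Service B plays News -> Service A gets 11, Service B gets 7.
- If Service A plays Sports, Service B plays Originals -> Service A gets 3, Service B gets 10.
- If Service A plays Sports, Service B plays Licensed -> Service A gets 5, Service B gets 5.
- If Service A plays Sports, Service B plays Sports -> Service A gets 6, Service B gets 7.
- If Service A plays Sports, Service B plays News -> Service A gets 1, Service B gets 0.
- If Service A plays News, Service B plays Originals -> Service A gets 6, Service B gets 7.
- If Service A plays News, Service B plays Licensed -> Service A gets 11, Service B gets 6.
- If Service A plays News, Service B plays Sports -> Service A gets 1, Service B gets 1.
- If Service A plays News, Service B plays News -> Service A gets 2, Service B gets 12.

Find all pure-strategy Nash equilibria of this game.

(Licensed, Sports)

(Originals, Originals): Service A can switch to Licensed (2 → 9). Not NE.
(Originals, Licensed): Service A can switch to News (6 → 11). Not NE.
(Originals, Sports): Service A can switch to Licensed (2 → 8). Not NE.
(Originals, News): Service A can switch to Licensed (9 → 11). Not NE.
(Licensed, Originals): Service B can switch to Licensed (3 → 9). Not NE.
(Licensed, Licensed): Service A can switch to Originals (1 → 6). Not NE.
(Licensed, Sports): Service A gets 8, best alternative 6; Service B gets 10, best alternative 9. No profitable deviation — NE.
(Licensed, News): Service B can switch to Licensed (7 → 9). Not NE.
(Sports, Originals): Service A can switch to Licensed (3 → 9). Not NE.
(The remaining 7 profiles each have a profitable deviation by the same check.)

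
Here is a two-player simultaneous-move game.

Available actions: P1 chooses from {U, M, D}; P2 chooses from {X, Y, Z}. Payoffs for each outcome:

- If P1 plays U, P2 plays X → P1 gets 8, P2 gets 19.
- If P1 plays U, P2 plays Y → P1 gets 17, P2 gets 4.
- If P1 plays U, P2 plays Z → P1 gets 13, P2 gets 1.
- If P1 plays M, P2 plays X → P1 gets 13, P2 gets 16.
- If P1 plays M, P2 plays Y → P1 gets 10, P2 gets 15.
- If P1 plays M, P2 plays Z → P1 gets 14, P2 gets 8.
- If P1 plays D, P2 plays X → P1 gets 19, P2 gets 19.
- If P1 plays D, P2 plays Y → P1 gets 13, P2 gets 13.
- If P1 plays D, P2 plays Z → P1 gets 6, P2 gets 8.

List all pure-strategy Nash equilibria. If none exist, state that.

(D, X)

(U, X): P1 can switch to M (8 → 13). Not NE.
(U, Y): P2 can switch to X (4 → 19). Not NE.
(U, Z): P1 can switch to M (13 → 14). Not NE.
(M, X): P1 can switch to D (13 → 19). Not NE.
(M, Y): P1 can switch to U (10 → 17). Not NE.
(M, Z): P2 can switch to X (8 → 16). Not NE.
(D, X): P1 gets 19, best alternative 13; P2 gets 19, best alternative 13. No profitable deviation — NE.
(D, Y): P1 can switch to U (13 → 17). Not NE.
(D, Z): P1 can switch to U (6 → 13). Not NE.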